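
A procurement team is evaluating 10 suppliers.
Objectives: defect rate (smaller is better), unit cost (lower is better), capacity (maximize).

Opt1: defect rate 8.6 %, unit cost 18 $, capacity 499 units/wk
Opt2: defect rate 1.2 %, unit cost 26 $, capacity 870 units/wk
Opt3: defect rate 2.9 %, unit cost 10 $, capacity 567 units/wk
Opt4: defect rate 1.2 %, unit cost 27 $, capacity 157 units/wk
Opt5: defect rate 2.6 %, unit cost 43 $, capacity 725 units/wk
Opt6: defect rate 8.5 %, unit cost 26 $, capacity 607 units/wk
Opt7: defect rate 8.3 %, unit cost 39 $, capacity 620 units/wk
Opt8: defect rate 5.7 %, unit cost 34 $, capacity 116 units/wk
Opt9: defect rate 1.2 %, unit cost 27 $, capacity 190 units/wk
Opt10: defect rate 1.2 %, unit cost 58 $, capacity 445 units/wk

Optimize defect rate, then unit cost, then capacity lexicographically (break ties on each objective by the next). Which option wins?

First minimize defect rate: best is 1.2, kept {Opt2, Opt4, Opt9, Opt10}.
Then minimize unit cost: best is 26, kept {Opt2}.

Opt2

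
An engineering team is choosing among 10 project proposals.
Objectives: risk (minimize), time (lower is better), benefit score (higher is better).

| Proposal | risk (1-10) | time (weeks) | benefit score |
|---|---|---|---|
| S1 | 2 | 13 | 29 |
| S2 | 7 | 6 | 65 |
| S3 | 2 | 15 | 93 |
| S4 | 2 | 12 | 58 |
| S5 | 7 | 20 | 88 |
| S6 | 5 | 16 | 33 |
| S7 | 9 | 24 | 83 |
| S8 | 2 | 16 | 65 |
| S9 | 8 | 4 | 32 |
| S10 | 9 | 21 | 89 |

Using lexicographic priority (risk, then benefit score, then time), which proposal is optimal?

S3

First minimize risk: best is 2, kept {S1, S3, S4, S8}.
Then maximize benefit score: best is 93, kept {S3}.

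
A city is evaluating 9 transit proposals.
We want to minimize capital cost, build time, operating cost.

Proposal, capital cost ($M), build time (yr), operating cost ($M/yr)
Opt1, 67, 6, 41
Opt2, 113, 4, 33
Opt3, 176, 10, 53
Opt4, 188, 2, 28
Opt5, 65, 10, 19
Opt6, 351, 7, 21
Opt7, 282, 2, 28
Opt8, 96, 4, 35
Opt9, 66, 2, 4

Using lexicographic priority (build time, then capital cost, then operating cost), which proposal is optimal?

Opt9

First minimize build time: best is 2, kept {Opt4, Opt7, Opt9}.
Then minimize capital cost: best is 66, kept {Opt9}.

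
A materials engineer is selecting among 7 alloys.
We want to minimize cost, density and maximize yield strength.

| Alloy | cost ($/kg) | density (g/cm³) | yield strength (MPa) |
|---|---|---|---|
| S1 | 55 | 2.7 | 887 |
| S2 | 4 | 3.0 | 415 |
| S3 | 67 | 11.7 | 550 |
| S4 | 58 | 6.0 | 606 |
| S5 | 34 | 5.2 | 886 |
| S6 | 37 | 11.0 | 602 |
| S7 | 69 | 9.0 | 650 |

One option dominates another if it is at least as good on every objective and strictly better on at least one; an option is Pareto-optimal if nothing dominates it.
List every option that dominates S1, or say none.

S2: worse on density (3.0 vs 2.7).
S3: worse on cost (67 vs 55).
S4: worse on cost (58 vs 55).
S5: worse on density (5.2 vs 2.7).
S6: worse on density (11.0 vs 2.7).
S7: worse on cost (69 vs 55).
No option dominates S1.

none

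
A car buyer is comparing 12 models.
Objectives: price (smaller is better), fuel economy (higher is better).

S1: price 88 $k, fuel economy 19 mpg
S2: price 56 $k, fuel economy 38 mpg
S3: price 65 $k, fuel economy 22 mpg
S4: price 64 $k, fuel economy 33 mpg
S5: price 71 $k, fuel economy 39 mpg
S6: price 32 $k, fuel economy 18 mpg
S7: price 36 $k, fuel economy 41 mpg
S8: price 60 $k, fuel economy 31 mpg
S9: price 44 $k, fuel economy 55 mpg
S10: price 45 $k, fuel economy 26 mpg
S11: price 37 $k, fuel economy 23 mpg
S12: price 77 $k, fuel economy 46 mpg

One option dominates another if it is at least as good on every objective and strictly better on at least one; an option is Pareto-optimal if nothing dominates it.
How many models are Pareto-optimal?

S1: dominated by S2 (price 56≤88, fuel economy 38≥19).
S2: dominated by S7 (price 36≤56, fuel economy 41≥38).
S3: dominated by S2 (price 56≤65, fuel economy 38≥22).
S4: dominated by S2 (price 56≤64, fuel economy 38≥33).
S5: dominated by S7 (price 36≤71, fuel economy 41≥39).
S6: not dominated (best price).
S7: not dominated.
S8: dominated by S2 (price 56≤60, fuel economy 38≥31).
S9: not dominated (best fuel economy).
S10: dominated by S7 (price 36≤45, fuel economy 41≥26).
S11: dominated by S7 (price 36≤37, fuel economy 41≥23).
S12: dominated by S9 (price 44≤77, fuel economy 55≥46).
Pareto-optimal: S6, S7, S9 → 3.

3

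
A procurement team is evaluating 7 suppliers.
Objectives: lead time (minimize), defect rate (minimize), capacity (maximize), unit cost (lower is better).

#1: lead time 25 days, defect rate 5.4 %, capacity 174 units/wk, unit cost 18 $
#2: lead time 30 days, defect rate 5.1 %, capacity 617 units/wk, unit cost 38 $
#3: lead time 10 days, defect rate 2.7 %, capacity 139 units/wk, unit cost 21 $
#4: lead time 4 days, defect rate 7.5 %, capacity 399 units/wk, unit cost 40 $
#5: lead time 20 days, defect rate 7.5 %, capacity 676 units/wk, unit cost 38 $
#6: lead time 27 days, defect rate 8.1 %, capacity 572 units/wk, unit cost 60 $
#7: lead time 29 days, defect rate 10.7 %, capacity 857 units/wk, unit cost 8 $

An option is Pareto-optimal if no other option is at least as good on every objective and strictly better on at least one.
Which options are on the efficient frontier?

#1, #2, #3, #4, #5, #7

#1: not dominated.
#2: not dominated.
#3: not dominated (best defect rate).
#4: not dominated (best lead time).
#5: not dominated.
#6: dominated by #5 (lead time 20≤27, defect rate 7.5≤8.1, capacity 676≥572, unit cost 38≤60).
#7: not dominated (best capacity).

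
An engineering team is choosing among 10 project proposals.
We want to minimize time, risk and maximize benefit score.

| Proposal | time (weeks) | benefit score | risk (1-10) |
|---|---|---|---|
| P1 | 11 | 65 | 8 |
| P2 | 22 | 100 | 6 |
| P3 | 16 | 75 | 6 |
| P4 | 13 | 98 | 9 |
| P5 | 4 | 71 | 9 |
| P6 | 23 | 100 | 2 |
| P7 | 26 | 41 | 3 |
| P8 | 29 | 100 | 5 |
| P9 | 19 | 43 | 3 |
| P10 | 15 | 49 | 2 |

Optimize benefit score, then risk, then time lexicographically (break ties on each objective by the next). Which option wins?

First maximize benefit score: best is 100, kept {P2, P6, P8}.
Then minimize risk: best is 2, kept {P6}.

P6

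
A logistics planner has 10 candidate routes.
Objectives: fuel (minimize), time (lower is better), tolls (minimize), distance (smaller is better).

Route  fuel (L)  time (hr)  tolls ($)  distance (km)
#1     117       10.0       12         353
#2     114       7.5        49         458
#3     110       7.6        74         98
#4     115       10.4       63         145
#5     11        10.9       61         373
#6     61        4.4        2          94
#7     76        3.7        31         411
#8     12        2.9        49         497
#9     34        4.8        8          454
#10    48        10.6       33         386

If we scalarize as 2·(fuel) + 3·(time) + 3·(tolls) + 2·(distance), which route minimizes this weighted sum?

#1: 2·117 + 3·10.0 + 3·12 + 2·353 = 1006.0
#2: 2·114 + 3·7.5 + 3·49 + 2·458 = 1313.5
#3: 2·110 + 3·7.6 + 3·74 + 2·98 = 660.8
#4: 2·115 + 3·10.4 + 3·63 + 2·145 = 740.2
#5: 2·11 + 3·10.9 + 3·61 + 2·373 = 983.7
#6: 2·61 + 3·4.4 + 3·2 + 2·94 = 329.2
#7: 2·76 + 3·3.7 + 3·31 + 2·411 = 1078.1
#8: 2·12 + 3·2.9 + 3·49 + 2·497 = 1173.7
#9: 2·34 + 3·4.8 + 3·8 + 2·454 = 1014.4
#10: 2·48 + 3·10.6 + 3·33 + 2·386 = 998.8
Lowest: #6 at 329.2.

#6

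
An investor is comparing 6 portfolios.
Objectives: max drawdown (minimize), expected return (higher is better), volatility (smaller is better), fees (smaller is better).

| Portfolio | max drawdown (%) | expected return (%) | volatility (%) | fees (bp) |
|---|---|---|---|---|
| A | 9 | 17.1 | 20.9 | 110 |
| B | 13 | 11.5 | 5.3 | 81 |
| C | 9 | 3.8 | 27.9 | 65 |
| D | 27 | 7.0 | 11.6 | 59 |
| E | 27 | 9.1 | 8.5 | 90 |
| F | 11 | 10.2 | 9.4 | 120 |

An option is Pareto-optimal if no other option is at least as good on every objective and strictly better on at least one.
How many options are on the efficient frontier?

A: not dominated (best expected return).
B: not dominated (best volatility).
C: not dominated.
D: not dominated (best fees).
E: dominated by B (max drawdown 13≤27, expected return 11.5≥9.1, volatility 5.3≤8.5, fees 81≤90).
F: not dominated.
Pareto-optimal: A, B, C, D, F → 5.

5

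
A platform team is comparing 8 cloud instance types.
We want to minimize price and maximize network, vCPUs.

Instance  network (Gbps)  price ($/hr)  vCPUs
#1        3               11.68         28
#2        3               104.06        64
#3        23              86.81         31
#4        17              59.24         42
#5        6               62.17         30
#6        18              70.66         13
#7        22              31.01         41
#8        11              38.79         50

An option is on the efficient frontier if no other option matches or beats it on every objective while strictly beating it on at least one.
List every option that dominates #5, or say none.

#4, #7, #8

#4: network 17≥6, price 59.24≤62.17, vCPUs 42≥30 — dominates #5.
#7: network 22≥6, price 31.01≤62.17, vCPUs 41≥30 — dominates #5.
#8: network 11≥6, price 38.79≤62.17, vCPUs 50≥30 — dominates #5.
Others (#1, #2, #3, #6) are each worse than #5 on at least one objective.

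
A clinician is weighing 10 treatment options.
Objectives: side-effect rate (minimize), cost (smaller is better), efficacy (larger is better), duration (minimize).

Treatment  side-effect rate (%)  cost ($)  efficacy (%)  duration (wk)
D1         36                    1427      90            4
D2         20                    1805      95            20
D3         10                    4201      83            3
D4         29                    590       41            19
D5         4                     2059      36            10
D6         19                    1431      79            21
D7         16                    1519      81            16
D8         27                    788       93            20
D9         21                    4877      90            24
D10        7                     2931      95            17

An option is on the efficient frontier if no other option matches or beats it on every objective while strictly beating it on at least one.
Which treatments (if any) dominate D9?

D2, D10

D2: side-effect rate 20≤21, cost 1805≤4877, efficacy 95≥90, duration 20≤24 — dominates D9.
D10: side-effect rate 7≤21, cost 2931≤4877, efficacy 95≥90, duration 17≤24 — dominates D9.
Others (D1, D3, D4, D5, D6, D7, D8) are each worse than D9 on at least one objective.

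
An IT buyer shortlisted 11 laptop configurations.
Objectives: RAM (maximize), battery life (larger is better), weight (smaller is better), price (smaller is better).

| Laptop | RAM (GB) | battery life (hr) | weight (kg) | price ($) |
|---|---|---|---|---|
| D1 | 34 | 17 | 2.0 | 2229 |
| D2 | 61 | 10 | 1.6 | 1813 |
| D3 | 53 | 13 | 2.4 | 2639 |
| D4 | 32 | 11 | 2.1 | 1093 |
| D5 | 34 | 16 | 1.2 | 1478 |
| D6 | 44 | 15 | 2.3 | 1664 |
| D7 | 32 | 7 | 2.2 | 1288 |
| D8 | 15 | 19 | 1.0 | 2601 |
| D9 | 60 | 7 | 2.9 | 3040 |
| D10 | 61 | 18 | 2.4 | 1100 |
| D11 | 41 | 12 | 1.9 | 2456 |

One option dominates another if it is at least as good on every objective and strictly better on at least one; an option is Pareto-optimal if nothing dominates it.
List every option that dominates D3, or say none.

D10: RAM 61≥53, battery life 18≥13, weight 2.4≤2.4, price 1100≤2639 — dominates D3.
Others (D1, D2, D4, D5, D6, D7, D8, D9, D11) are each worse than D3 on at least one objective.

D10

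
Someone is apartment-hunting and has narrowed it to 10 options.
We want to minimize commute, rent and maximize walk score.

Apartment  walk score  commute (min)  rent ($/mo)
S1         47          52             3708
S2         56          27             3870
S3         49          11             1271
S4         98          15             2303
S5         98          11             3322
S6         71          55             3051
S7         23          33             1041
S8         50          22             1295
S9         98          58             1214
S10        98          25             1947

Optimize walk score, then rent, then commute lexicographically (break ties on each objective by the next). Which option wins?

S9

First maximize walk score: best is 98, kept {S4, S5, S9, S10}.
Then minimize rent: best is 1214, kept {S9}.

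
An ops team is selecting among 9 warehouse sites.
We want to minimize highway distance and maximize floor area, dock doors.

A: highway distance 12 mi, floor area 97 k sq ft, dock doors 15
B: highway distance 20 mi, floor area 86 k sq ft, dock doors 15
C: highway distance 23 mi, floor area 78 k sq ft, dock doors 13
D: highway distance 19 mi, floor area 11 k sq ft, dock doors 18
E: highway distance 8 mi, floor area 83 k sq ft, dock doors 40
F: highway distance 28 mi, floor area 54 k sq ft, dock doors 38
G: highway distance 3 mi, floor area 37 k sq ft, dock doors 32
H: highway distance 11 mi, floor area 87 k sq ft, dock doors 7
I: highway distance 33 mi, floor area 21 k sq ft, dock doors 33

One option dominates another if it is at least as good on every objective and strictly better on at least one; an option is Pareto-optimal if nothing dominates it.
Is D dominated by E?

E vs D: highway distance 8≤19, floor area 83≥11, dock doors 40≥18 — E is at least as good on every objective with at least one strict improvement.

Yes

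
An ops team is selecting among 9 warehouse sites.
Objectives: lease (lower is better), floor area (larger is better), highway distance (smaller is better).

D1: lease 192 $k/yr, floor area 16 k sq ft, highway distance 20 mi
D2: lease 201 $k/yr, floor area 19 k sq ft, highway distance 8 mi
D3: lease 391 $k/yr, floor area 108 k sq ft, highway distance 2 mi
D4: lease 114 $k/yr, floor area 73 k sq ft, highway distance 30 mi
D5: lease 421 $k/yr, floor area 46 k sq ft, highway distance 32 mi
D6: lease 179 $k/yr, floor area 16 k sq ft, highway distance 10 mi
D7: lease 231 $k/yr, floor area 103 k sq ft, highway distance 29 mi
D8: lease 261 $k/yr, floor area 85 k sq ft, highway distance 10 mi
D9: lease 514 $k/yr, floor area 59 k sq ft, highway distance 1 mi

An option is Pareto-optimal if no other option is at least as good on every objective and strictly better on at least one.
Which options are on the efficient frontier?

D2, D3, D4, D6, D7, D8, D9

D1: dominated by D6 (lease 179≤192, floor area 16≥16, highway distance 10≤20).
D2: not dominated.
D3: not dominated (best floor area).
D4: not dominated (best lease).
D5: dominated by D3 (lease 391≤421, floor area 108≥46, highway distance 2≤32).
D6: not dominated.
D7: not dominated.
D8: not dominated.
D9: not dominated (best highway distance).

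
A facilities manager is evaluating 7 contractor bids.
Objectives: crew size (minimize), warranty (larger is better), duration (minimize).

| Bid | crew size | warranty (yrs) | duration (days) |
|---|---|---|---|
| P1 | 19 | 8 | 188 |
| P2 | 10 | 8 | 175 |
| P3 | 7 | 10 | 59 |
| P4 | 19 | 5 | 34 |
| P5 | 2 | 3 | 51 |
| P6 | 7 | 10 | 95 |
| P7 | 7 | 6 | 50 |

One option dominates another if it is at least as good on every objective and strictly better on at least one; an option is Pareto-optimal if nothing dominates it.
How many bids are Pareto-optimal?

P1: dominated by P2 (crew size 10≤19, warranty 8≥8, duration 175≤188).
P2: dominated by P3 (crew size 7≤10, warranty 10≥8, duration 59≤175).
P3: not dominated.
P4: not dominated (best duration).
P5: not dominated (best crew size).
P6: dominated by P3 (crew size 7≤7, warranty 10≥10, duration 59≤95).
P7: not dominated.
Pareto-optimal: P3, P4, P5, P7 → 4.

4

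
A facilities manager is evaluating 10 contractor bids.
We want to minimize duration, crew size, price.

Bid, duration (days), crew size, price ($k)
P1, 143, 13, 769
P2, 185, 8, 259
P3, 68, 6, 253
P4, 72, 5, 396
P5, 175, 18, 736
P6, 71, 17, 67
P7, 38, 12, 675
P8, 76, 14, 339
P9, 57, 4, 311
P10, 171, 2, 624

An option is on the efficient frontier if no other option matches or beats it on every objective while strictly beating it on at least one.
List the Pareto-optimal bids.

P1: dominated by P3 (duration 68≤143, crew size 6≤13, price 253≤769).
P2: dominated by P3 (duration 68≤185, crew size 6≤8, price 253≤259).
P3: not dominated.
P4: dominated by P9 (duration 57≤72, crew size 4≤5, price 311≤396).
P5: dominated by P3 (duration 68≤175, crew size 6≤18, price 253≤736).
P6: not dominated (best price).
P7: not dominated (best duration).
P8: dominated by P3 (duration 68≤76, crew size 6≤14, price 253≤339).
P9: not dominated.
P10: not dominated (best crew size).

P3, P6, P7, P9, P10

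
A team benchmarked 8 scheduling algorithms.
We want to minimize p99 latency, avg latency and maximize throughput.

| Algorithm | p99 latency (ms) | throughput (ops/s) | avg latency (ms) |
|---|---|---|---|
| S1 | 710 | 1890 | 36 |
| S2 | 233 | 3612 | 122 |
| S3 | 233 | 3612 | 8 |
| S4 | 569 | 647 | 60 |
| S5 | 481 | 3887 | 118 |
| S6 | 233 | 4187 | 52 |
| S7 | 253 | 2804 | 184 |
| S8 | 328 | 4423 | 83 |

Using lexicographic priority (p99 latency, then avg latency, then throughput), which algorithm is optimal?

S3

First minimize p99 latency: best is 233, kept {S2, S3, S6}.
Then minimize avg latency: best is 8, kept {S3}.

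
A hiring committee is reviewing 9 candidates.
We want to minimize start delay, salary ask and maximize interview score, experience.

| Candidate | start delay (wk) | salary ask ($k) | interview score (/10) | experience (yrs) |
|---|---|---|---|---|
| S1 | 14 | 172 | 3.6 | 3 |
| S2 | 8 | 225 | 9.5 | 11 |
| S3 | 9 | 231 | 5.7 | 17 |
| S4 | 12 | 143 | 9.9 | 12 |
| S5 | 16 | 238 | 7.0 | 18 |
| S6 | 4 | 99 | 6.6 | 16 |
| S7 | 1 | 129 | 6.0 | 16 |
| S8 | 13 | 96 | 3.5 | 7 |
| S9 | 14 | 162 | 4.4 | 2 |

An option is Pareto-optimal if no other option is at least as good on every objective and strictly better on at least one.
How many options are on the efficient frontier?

7

S1: dominated by S4 (start delay 12≤14, salary ask 143≤172, interview score 9.9≥3.6, experience 12≥3).
S2: not dominated.
S3: not dominated.
S4: not dominated (best interview score).
S5: not dominated (best experience).
S6: not dominated.
S7: not dominated (best start delay).
S8: not dominated (best salary ask).
S9: dominated by S4 (start delay 12≤14, salary ask 143≤162, interview score 9.9≥4.4, experience 12≥2).
Pareto-optimal: S2, S3, S4, S5, S6, S7, S8 → 7.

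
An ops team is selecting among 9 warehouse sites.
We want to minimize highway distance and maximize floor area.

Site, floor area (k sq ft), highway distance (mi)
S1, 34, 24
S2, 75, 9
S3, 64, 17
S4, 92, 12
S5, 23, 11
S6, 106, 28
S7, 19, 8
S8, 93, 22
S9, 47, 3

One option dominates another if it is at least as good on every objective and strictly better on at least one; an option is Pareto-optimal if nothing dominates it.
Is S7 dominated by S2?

S2 vs S7: S2 is worse on highway distance (9 vs 8), so it does not dominate S7.

No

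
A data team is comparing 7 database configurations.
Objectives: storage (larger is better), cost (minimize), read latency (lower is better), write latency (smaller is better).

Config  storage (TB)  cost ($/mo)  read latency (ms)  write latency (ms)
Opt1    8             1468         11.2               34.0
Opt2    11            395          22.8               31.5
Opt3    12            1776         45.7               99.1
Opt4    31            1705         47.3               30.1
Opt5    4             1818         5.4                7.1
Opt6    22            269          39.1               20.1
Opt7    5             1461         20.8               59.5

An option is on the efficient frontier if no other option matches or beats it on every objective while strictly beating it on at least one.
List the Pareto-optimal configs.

Opt1: not dominated.
Opt2: not dominated.
Opt3: dominated by Opt6 (storage 22≥12, cost 269≤1776, read latency 39.1≤45.7, write latency 20.1≤99.1).
Opt4: not dominated (best storage).
Opt5: not dominated (best read latency).
Opt6: not dominated (best cost).
Opt7: not dominated.

Opt1, Opt2, Opt4, Opt5, Opt6, Opt7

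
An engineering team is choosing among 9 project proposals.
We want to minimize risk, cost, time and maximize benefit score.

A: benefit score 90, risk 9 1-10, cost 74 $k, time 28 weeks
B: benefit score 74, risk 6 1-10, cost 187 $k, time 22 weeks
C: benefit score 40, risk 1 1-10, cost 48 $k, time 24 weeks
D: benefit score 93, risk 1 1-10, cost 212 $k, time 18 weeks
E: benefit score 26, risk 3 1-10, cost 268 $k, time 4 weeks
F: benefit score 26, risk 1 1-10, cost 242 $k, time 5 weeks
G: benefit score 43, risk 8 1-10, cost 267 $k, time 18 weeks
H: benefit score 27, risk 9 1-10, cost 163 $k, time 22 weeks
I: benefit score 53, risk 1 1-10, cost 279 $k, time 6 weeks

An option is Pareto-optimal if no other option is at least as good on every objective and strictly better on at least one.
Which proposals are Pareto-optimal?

A, B, C, D, E, F, H, I

A: not dominated.
B: not dominated.
C: not dominated (best cost).
D: not dominated (best benefit score).
E: not dominated (best time).
F: not dominated.
G: dominated by D (benefit score 93≥43, risk 1≤8, cost 212≤267, time 18≤18).
H: not dominated.
I: not dominated.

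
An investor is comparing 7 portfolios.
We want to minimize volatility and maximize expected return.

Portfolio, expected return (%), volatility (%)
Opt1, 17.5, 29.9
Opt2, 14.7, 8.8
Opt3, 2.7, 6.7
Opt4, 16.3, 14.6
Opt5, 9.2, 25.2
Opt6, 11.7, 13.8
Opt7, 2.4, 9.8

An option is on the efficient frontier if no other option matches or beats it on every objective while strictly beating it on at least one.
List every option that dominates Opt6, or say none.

Opt2: expected return 14.7≥11.7, volatility 8.8≤13.8 — dominates Opt6.
Others (Opt1, Opt3, Opt4, Opt5, Opt7) are each worse than Opt6 on at least one objective.

Opt2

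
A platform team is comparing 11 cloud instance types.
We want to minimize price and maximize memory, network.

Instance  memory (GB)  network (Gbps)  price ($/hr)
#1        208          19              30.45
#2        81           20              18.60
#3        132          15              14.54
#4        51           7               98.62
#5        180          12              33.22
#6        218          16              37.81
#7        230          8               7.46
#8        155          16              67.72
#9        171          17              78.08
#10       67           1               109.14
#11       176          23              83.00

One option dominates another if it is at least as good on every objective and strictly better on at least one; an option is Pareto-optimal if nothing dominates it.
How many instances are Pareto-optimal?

#1: not dominated.
#2: not dominated.
#3: not dominated.
#4: dominated by #1 (memory 208≥51, network 19≥7, price 30.45≤98.62).
#5: dominated by #1 (memory 208≥180, network 19≥12, price 30.45≤33.22).
#6: not dominated.
#7: not dominated (best memory).
#8: dominated by #1 (memory 208≥155, network 19≥16, price 30.45≤67.72).
#9: dominated by #1 (memory 208≥171, network 19≥17, price 30.45≤78.08).
#10: dominated by #1 (memory 208≥67, network 19≥1, price 30.45≤109.14).
#11: not dominated (best network).
Pareto-optimal: #1, #2, #3, #6, #7, #11 → 6.

6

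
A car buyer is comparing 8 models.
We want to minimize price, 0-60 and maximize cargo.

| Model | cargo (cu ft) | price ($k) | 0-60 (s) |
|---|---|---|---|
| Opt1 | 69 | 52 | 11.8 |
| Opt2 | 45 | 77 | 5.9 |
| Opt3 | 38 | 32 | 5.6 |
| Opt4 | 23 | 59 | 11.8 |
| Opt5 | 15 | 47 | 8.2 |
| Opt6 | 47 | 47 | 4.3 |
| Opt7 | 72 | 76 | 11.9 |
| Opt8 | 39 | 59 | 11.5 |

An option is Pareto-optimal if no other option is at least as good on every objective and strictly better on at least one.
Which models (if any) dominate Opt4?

Opt1, Opt3, Opt6, Opt8

Opt1: cargo 69≥23, price 52≤59, 0-60 11.8≤11.8 — dominates Opt4.
Opt3: cargo 38≥23, price 32≤59, 0-60 5.6≤11.8 — dominates Opt4.
Opt6: cargo 47≥23, price 47≤59, 0-60 4.3≤11.8 — dominates Opt4.
Opt8: cargo 39≥23, price 59≤59, 0-60 11.5≤11.8 — dominates Opt4.
Others (Opt2, Opt5, Opt7) are each worse than Opt4 on at least one objective.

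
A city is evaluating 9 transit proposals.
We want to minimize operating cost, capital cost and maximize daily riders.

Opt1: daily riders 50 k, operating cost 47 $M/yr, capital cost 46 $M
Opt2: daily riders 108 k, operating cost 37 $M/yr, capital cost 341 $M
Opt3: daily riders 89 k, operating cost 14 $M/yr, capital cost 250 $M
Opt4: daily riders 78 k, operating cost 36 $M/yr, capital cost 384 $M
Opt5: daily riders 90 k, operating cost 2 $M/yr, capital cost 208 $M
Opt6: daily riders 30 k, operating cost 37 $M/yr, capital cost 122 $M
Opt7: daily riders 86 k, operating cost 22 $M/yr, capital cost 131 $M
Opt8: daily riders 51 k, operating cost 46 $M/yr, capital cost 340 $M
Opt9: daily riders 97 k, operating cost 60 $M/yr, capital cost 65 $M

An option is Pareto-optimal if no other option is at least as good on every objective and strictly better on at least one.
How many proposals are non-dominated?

Opt1: not dominated (best capital cost).
Opt2: not dominated (best daily riders).
Opt3: dominated by Opt5 (daily riders 90≥89, operating cost 2≤14, capital cost 208≤250).
Opt4: dominated by Opt3 (daily riders 89≥78, operating cost 14≤36, capital cost 250≤384).
Opt5: not dominated (best operating cost).
Opt6: not dominated.
Opt7: not dominated.
Opt8: dominated by Opt3 (daily riders 89≥51, operating cost 14≤46, capital cost 250≤340).
Opt9: not dominated.
Pareto-optimal: Opt1, Opt2, Opt5, Opt6, Opt7, Opt9 → 6.

6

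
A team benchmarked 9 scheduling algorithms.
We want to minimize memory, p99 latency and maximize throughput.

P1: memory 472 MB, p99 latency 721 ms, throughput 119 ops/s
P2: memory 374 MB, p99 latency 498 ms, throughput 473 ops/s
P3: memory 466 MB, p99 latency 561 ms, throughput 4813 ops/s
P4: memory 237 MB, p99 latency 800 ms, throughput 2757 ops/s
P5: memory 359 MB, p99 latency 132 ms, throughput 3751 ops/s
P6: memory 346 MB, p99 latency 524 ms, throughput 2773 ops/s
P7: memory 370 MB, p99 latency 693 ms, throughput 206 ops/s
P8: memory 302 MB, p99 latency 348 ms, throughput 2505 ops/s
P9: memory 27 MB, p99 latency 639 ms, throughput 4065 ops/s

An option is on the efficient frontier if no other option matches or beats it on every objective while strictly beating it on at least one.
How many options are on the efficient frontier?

P1: dominated by P2 (memory 374≤472, p99 latency 498≤721, throughput 473≥119).
P2: dominated by P5 (memory 359≤374, p99 latency 132≤498, throughput 3751≥473).
P3: not dominated (best throughput).
P4: dominated by P9 (memory 27≤237, p99 latency 639≤800, throughput 4065≥2757).
P5: not dominated (best p99 latency).
P6: not dominated.
P7: dominated by P5 (memory 359≤370, p99 latency 132≤693, throughput 3751≥206).
P8: not dominated.
P9: not dominated (best memory).
Pareto-optimal: P3, P5, P6, P8, P9 → 5.

5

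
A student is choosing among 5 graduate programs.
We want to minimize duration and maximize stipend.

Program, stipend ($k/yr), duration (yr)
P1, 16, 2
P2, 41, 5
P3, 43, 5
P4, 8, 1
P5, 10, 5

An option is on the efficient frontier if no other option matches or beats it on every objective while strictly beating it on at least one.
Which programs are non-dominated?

P1: not dominated.
P2: dominated by P3 (stipend 43≥41, duration 5≤5).
P3: not dominated (best stipend).
P4: not dominated (best duration).
P5: dominated by P1 (stipend 16≥10, duration 2≤5).

P1, P3, P4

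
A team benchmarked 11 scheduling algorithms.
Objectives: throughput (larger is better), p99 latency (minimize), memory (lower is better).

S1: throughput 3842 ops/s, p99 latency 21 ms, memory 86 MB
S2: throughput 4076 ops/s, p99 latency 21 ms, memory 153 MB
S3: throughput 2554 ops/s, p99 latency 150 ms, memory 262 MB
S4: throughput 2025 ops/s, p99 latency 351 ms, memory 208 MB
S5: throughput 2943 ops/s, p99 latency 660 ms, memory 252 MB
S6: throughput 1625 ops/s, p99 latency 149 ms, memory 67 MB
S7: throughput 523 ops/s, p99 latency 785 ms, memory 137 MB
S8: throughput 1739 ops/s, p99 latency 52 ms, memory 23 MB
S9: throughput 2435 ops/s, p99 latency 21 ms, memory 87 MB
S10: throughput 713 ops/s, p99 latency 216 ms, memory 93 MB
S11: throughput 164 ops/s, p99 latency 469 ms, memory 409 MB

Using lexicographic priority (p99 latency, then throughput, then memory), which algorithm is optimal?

S2

First minimize p99 latency: best is 21, kept {S1, S2, S9}.
Then maximize throughput: best is 4076, kept {S2}.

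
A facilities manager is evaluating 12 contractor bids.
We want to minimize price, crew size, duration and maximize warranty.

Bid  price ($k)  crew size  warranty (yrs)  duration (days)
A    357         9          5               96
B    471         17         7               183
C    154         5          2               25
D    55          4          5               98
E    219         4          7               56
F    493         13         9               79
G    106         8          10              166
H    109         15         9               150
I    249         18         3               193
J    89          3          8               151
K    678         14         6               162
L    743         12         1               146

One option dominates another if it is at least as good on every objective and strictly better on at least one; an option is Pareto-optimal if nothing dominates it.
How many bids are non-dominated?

7

A: dominated by E (price 219≤357, crew size 4≤9, warranty 7≥5, duration 56≤96).
B: dominated by E (price 219≤471, crew size 4≤17, warranty 7≥7, duration 56≤183).
C: not dominated (best duration).
D: not dominated (best price).
E: not dominated.
F: not dominated.
G: not dominated (best warranty).
H: not dominated.
I: dominated by D (price 55≤249, crew size 4≤18, warranty 5≥3, duration 98≤193).
J: not dominated (best crew size).
K: dominated by E (price 219≤678, crew size 4≤14, warranty 7≥6, duration 56≤162).
L: dominated by A (price 357≤743, crew size 9≤12, warranty 5≥1, duration 96≤146).
Pareto-optimal: C, D, E, F, G, H, J → 7.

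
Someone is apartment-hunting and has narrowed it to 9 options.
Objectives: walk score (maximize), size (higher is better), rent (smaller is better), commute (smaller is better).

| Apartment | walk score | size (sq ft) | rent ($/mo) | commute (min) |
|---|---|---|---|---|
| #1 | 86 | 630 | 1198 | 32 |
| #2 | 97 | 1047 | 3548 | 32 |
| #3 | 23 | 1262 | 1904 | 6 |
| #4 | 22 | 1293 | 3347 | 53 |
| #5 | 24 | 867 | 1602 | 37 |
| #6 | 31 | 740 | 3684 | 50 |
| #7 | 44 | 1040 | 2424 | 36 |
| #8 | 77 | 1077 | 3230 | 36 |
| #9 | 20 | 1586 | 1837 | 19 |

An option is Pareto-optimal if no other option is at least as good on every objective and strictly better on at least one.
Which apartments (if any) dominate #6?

#2, #7, #8

#2: walk score 97≥31, size 1047≥740, rent 3548≤3684, commute 32≤50 — dominates #6.
#7: walk score 44≥31, size 1040≥740, rent 2424≤3684, commute 36≤50 — dominates #6.
#8: walk score 77≥31, size 1077≥740, rent 3230≤3684, commute 36≤50 — dominates #6.
Others (#1, #3, #4, #5, #9) are each worse than #6 on at least one objective.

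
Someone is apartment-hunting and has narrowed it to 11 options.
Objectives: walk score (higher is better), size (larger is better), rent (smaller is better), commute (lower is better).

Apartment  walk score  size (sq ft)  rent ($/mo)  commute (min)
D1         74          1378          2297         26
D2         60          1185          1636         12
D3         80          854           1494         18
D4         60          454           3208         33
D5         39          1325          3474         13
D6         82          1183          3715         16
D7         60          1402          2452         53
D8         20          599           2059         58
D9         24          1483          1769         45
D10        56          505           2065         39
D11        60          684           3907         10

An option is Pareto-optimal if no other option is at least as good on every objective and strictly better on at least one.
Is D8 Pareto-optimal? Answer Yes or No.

No

D2 vs D8: walk score 60≥20, size 1185≥599, rent 1636≤2059, commute 12≤58 — D2 is at least as good on every objective and strictly better on at least one, so D2 dominates D8.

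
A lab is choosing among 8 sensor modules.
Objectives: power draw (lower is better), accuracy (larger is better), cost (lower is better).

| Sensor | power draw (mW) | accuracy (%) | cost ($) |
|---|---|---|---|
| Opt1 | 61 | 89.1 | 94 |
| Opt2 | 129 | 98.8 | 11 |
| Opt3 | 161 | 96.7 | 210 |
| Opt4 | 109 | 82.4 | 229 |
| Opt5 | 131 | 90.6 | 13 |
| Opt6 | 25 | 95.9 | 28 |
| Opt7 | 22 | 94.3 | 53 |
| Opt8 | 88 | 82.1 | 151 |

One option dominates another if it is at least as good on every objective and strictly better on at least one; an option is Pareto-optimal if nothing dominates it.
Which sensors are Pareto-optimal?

Opt2, Opt6, Opt7

Opt1: dominated by Opt6 (power draw 25≤61, accuracy 95.9≥89.1, cost 28≤94).
Opt2: not dominated (best accuracy).
Opt3: dominated by Opt2 (power draw 129≤161, accuracy 98.8≥96.7, cost 11≤210).
Opt4: dominated by Opt1 (power draw 61≤109, accuracy 89.1≥82.4, cost 94≤229).
Opt5: dominated by Opt2 (power draw 129≤131, accuracy 98.8≥90.6, cost 11≤13).
Opt6: not dominated.
Opt7: not dominated (best power draw).
Opt8: dominated by Opt1 (power draw 61≤88, accuracy 89.1≥82.1, cost 94≤151).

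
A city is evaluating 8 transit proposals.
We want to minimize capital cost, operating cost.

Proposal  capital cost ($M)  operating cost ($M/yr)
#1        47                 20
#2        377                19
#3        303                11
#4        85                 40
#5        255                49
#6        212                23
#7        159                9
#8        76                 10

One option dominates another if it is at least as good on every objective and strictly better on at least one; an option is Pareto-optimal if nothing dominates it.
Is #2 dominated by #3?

#3 vs #2: capital cost 303≤377, operating cost 11≤19 — #3 is at least as good on every objective with at least one strict improvement.

Yes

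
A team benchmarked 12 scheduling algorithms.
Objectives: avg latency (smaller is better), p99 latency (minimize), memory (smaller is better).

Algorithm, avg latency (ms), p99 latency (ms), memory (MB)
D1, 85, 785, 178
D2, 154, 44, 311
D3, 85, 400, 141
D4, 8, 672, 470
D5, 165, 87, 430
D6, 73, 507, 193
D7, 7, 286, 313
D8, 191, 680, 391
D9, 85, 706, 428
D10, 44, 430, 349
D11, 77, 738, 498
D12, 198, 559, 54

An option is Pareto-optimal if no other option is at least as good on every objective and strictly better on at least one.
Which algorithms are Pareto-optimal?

D2, D3, D6, D7, D12

D1: dominated by D3 (avg latency 85≤85, p99 latency 400≤785, memory 141≤178).
D2: not dominated (best p99 latency).
D3: not dominated.
D4: dominated by D7 (avg latency 7≤8, p99 latency 286≤672, memory 313≤470).
D5: dominated by D2 (avg latency 154≤165, p99 latency 44≤87, memory 311≤430).
D6: not dominated.
D7: not dominated (best avg latency).
D8: dominated by D2 (avg latency 154≤191, p99 latency 44≤680, memory 311≤391).
D9: dominated by D3 (avg latency 85≤85, p99 latency 400≤706, memory 141≤428).
D10: dominated by D7 (avg latency 7≤44, p99 latency 286≤430, memory 313≤349).
D11: dominated by D4 (avg latency 8≤77, p99 latency 672≤738, memory 470≤498).
D12: not dominated (best memory).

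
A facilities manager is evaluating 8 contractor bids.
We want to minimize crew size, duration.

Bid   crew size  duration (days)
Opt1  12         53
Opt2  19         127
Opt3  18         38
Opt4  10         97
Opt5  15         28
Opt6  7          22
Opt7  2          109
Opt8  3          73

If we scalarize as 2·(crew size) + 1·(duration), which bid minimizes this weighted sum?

Opt1: 2·12 + 1·53 = 77
Opt2: 2·19 + 1·127 = 165
Opt3: 2·18 + 1·38 = 74
Opt4: 2·10 + 1·97 = 117
Opt5: 2·15 + 1·28 = 58
Opt6: 2·7 + 1·22 = 36
Opt7: 2·2 + 1·109 = 113
Opt8: 2·3 + 1·73 = 79
Lowest: Opt6 at 36.

Opt6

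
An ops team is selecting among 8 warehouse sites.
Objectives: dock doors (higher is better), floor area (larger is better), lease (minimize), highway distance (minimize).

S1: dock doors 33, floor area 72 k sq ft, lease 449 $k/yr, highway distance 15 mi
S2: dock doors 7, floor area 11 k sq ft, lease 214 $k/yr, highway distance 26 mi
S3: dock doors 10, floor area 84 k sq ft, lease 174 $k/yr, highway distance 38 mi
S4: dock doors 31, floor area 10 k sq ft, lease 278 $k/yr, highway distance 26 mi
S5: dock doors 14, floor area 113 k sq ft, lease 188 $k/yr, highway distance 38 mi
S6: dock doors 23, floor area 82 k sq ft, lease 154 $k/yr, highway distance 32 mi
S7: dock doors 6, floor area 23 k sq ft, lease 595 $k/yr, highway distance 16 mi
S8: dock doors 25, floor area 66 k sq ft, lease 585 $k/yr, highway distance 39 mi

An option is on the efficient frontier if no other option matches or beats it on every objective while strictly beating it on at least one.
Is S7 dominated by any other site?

Yes

S1 vs S7: dock doors 33≥6, floor area 72≥23, lease 449≤595, highway distance 15≤16 — S1 is at least as good on every objective and strictly better on at least one, so S1 dominates S7.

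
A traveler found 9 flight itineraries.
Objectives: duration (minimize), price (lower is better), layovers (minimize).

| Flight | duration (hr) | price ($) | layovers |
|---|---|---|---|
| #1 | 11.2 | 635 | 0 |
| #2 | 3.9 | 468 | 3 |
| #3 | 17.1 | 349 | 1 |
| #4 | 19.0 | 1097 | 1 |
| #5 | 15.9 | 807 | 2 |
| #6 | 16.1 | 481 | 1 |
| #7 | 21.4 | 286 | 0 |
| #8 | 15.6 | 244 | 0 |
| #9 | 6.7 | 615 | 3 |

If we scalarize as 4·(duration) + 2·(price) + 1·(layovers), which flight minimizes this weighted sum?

#8

#1: 4·11.2 + 2·635 + 1·0 = 1314.8
#2: 4·3.9 + 2·468 + 1·3 = 954.6
#3: 4·17.1 + 2·349 + 1·1 = 767.4
#4: 4·19.0 + 2·1097 + 1·1 = 2271.0
#5: 4·15.9 + 2·807 + 1·2 = 1679.6
#6: 4·16.1 + 2·481 + 1·1 = 1027.4
#7: 4·21.4 + 2·286 + 1·0 = 657.6
#8: 4·15.6 + 2·244 + 1·0 = 550.4
#9: 4·6.7 + 2·615 + 1·3 = 1259.8
Lowest: #8 at 550.4.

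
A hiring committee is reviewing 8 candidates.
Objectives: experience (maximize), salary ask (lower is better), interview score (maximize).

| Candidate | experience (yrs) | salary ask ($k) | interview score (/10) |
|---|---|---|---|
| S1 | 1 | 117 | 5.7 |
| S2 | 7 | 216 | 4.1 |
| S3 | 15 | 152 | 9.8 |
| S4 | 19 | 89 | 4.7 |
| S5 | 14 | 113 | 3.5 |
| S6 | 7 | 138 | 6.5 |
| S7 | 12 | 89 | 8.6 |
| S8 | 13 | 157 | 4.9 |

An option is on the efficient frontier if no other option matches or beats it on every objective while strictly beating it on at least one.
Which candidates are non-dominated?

S1: dominated by S7 (experience 12≥1, salary ask 89≤117, interview score 8.6≥5.7).
S2: dominated by S3 (experience 15≥7, salary ask 152≤216, interview score 9.8≥4.1).
S3: not dominated (best interview score).
S4: not dominated (best experience).
S5: dominated by S4 (experience 19≥14, salary ask 89≤113, interview score 4.7≥3.5).
S6: dominated by S7 (experience 12≥7, salary ask 89≤138, interview score 8.6≥6.5).
S7: not dominated.
S8: dominated by S3 (experience 15≥13, salary ask 152≤157, interview score 9.8≥4.9).

S3, S4, S7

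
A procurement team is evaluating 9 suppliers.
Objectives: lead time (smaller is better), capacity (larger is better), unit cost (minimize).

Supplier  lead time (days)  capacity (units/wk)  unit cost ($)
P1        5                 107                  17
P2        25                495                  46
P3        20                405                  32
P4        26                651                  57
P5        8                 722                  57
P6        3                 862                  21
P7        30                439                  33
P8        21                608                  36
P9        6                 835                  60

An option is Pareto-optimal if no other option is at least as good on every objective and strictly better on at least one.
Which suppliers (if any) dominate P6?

none

P1: worse on lead time (5 vs 3).
P2: worse on lead time (25 vs 3).
P3: worse on lead time (20 vs 3).
P4: worse on lead time (26 vs 3).
P5: worse on lead time (8 vs 3).
P7: worse on lead time (30 vs 3).
P8: worse on lead time (21 vs 3).
P9: worse on lead time (6 vs 3).
No option dominates P6.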